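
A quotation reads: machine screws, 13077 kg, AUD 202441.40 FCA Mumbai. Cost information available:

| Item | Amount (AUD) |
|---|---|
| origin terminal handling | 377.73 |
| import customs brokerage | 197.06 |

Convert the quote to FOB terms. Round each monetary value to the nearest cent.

Not relevant to the conversion: brokerage — on the buyer under both terms; not part of either seller's price.
From FCA to FOB, the seller additionally bears: origin terminal.
FOB price = 202441.40 + 377.73 = 202819.13

FOB price: AUD 202819.13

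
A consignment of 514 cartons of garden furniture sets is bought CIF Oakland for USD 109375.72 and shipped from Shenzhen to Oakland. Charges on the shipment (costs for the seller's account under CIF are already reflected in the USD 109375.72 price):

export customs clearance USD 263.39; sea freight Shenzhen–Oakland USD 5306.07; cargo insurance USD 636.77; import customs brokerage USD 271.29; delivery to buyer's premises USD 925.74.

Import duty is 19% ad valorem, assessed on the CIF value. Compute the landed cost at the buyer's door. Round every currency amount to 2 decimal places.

Total landed cost: USD 131354.14

CIF: the seller pays costs through ocean freight and marine insurance to the destination port.
Already in the invoice (seller's account under CIF): export clearance, freight, insurance — exclude.
The CIF price already equals the CIF value: 109375.72
Import duty = 109375.72 × 19% = 20781.39
Buyer bears: brokerage 271.29 + delivery 925.74 + duty 20781.39 = 21978.42
Landed cost = invoice 109375.72 + 21978.42 = 131354.14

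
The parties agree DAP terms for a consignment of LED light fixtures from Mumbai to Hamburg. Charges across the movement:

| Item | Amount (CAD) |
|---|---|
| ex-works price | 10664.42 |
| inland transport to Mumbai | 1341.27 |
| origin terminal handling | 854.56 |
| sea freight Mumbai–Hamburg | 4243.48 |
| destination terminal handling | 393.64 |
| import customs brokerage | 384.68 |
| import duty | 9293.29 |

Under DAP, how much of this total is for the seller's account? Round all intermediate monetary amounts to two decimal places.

DAP: the seller bears all costs to the named destination except import duty and clearance.
Seller's account: goods 10664.42 + inland to port 1341.27 + origin terminal 854.56 + freight 4243.48 + destination terminal 393.64 = 17497.37
Buyer's account: brokerage 384.68 + duty 9293.29 = 9677.97

Seller's account: CAD 17497.37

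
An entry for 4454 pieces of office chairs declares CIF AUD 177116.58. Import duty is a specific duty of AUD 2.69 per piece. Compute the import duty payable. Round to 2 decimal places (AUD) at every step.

Import duty: AUD 11981.26

Import duty = 4454 × 2.69 = 11981.26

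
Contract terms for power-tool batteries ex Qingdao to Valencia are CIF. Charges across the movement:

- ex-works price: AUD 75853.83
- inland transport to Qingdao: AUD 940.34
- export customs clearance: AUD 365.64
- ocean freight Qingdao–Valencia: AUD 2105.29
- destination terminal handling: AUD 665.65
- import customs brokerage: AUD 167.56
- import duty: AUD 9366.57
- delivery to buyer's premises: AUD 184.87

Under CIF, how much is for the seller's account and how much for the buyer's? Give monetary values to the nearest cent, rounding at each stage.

Seller: AUD 79265.10; buyer: AUD 10384.65

CIF: the seller pays costs through ocean freight and marine insurance to the destination port.
Seller's account: goods 75853.83 + inland to port 940.34 + export clearance 365.64 + freight 2105.29 = 79265.10
Buyer's account: destination terminal 665.65 + brokerage 167.56 + duty 9366.57 + delivery 184.87 = 10384.65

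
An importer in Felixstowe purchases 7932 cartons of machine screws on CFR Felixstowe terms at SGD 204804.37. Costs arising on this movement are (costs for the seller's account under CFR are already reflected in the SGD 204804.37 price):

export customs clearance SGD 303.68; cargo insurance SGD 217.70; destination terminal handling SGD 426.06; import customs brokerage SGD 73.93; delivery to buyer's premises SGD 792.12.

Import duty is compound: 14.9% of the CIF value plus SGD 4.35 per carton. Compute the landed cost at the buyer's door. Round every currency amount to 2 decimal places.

Total landed cost: SGD 271366.67

CFR: the seller pays costs through ocean freight to the destination port, but not insurance.
Already in the invoice (seller's account under CFR): export clearance — exclude.
CIF value = CFR price + insurance = 204804.37 + 217.70 = 205022.07
Ad valorem component: 205022.07 × 14.9% = 30548.29
Specific component: 7932 × 4.35 = 34504.20
Import duty = 30548.29 + 34504.20 = 65052.49
Buyer bears: insurance 217.70 + destination terminal 426.06 + brokerage 73.93 + delivery 792.12 + duty 65052.49 = 66562.30
Landed cost = invoice 204804.37 + 66562.30 = 271366.67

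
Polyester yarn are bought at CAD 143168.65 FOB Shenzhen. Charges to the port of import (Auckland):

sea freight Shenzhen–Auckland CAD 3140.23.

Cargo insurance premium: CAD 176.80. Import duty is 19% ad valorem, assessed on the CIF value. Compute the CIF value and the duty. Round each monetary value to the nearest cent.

CIF value: CAD 146485.68; import duty: CAD 27832.28

CIF = FOB price + freight + insurance
CIF = 143168.65 + 3140.23 + 176.80 = 146485.68
Import duty = 146485.68 × 19% = 27832.28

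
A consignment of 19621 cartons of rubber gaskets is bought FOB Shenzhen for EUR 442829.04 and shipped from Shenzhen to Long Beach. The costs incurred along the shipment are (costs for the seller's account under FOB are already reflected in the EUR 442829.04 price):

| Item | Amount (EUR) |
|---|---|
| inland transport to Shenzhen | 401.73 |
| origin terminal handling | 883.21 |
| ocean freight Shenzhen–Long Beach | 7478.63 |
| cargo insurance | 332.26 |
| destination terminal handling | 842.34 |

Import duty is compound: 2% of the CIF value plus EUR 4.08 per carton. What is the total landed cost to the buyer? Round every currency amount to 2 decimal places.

FOB: the seller bears costs until goods are on board at the origin port; the buyer bears freight, insurance and all costs thereafter.
Already in the invoice (seller's account under FOB): inland to port, origin terminal — exclude.
CIF value = FOB price + freight + insurance = 442829.04 + 7478.63 + 332.26 = 450639.93
Ad valorem component: 450639.93 × 2% = 9012.80
Specific component: 19621 × 4.08 = 80053.68
Import duty = 9012.80 + 80053.68 = 89066.48
Buyer bears: freight 7478.63 + insurance 332.26 + destination terminal 842.34 + duty 89066.48 = 97719.71
Landed cost = invoice 442829.04 + 97719.71 = 540548.75

Total landed cost: EUR 540548.75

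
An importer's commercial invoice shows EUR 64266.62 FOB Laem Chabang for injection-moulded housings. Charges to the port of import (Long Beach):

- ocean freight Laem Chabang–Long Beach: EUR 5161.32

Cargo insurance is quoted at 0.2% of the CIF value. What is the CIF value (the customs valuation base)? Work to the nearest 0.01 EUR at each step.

CIF value: EUR 69567.07

Let C be the CIF value. C = FOB price + freight + 0.2% × C
C − 0.2% × C = 64266.62 + 5161.32
0.998 × C = 69427.94
C = 69427.94 / 0.998 = 69567.07
Insurance premium = 0.2% × 69567.07 = 139.13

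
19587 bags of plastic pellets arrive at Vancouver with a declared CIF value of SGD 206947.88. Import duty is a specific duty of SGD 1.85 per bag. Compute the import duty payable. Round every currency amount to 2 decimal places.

Import duty = 19587 × 1.85 = 36235.95

Import duty: SGD 36235.95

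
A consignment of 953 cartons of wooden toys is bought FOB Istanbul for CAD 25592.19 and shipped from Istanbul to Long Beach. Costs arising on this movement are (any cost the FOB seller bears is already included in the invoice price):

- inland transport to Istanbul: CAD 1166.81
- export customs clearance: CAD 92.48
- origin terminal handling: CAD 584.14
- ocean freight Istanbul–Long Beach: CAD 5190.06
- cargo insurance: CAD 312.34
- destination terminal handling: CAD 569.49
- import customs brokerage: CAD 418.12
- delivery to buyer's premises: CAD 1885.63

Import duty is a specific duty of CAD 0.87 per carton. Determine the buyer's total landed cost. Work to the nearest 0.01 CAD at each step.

Total landed cost: CAD 34796.94

FOB: the seller bears costs until goods are on board at the origin port; the buyer bears freight, insurance and all costs thereafter.
Already in the invoice (seller's account under FOB): inland to port, export clearance, origin terminal — exclude.
CIF value = FOB price + freight + insurance = 25592.19 + 5190.06 + 312.34 = 31094.59
Import duty = 953 × 0.87 = 829.11
Buyer bears: freight 5190.06 + insurance 312.34 + destination terminal 569.49 + brokerage 418.12 + delivery 1885.63 + duty 829.11 = 9204.75
Landed cost = invoice 25592.19 + 9204.75 = 34796.94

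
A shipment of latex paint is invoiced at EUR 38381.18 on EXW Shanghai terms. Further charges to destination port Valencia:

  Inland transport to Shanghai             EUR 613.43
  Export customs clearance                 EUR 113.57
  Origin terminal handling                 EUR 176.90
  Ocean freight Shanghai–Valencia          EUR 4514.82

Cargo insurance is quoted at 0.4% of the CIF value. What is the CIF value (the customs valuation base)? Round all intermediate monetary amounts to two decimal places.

CIF value: EUR 43975.80

Let C be the CIF value. C = EXW price + pre-shipment costs + freight + 0.4% × C
C − 0.4% × C = 38381.18 + 613.43 + 113.57 + 176.90 + 4514.82
0.996 × C = 43799.90
C = 43799.90 / 0.996 = 43975.80
Insurance premium = 0.4% × 43975.80 = 175.90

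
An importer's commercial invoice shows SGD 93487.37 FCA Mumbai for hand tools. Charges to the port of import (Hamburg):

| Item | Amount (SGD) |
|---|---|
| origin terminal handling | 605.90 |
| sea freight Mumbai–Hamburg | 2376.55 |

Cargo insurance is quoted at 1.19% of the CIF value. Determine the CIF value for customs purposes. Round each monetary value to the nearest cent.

CIF value: SGD 97631.64

Let C be the CIF value. C = FCA price + pre-shipment costs + freight + 1.19% × C
C − 1.19% × C = 93487.37 + 605.90 + 2376.55
0.9881 × C = 96469.82
C = 96469.82 / 0.9881 = 97631.64
Insurance premium = 1.19% × 97631.64 = 1161.82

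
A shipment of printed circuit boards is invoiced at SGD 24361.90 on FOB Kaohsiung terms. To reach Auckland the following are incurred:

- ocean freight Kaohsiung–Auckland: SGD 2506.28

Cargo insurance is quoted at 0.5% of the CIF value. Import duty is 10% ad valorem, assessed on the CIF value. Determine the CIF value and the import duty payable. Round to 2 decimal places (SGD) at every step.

CIF value: SGD 27003.20; import duty: SGD 2700.32

Let C be the CIF value. C = FOB price + freight + 0.5% × C
C − 0.5% × C = 24361.90 + 2506.28
0.995 × C = 26868.18
C = 26868.18 / 0.995 = 27003.20
Insurance premium = 0.5% × 27003.20 = 135.02
Import duty = 27003.20 × 10% = 2700.32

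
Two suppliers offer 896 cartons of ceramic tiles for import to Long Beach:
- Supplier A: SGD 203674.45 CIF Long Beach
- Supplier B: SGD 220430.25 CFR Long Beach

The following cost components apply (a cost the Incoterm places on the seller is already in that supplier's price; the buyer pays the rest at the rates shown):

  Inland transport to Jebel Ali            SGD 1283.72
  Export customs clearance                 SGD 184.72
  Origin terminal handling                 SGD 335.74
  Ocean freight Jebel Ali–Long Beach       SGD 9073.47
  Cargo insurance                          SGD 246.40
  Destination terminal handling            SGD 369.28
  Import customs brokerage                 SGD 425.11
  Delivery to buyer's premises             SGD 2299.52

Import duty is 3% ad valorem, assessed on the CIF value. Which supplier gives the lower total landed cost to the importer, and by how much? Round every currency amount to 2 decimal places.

Supplier A (CIF):
The CIF price already equals the CIF value: 203674.45
Import duty = 203674.45 × 3% = 6110.23
Buyer bears (A): 369.28 + 425.11 + 2299.52 = 3093.91
Landed cost (A) = invoice 203674.45 + 3093.91 + duty 6110.23 = 212878.59
Supplier B (CFR):
CIF value = CFR price + insurance = 220430.25 + 246.40 = 220676.65
Import duty = 220676.65 × 3% = 6620.30
Buyer bears (B): 246.40 + 369.28 + 425.11 + 2299.52 = 3340.31
Landed cost (B) = invoice 220430.25 + 3340.31 + duty 6620.30 = 230390.86
Difference = |212878.59 − 230390.86| = 17512.27

Supplier A is cheaper by SGD 17512.27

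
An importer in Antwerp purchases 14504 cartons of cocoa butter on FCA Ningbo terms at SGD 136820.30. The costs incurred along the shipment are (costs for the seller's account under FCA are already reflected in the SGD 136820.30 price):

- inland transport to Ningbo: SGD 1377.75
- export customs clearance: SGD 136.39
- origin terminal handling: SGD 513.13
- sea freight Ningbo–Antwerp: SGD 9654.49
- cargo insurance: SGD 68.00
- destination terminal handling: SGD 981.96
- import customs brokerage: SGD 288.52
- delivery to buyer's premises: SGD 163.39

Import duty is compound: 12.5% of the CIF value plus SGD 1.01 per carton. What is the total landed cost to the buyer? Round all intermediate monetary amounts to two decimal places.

Total landed cost: SGD 181520.82

FCA: the seller delivers export-cleared goods to the carrier; the buyer bears costs from that point.
Already in the invoice (seller's account under FCA): inland to port, export clearance — exclude.
CIF value = FCA price + origin terminal + freight + insurance = 136820.30 + 513.13 + 9654.49 + 68.00 = 147055.92
Ad valorem component: 147055.92 × 12.5% = 18381.99
Specific component: 14504 × 1.01 = 14649.04
Import duty = 18381.99 + 14649.04 = 33031.03
Buyer bears: origin terminal 513.13 + freight 9654.49 + insurance 68.00 + destination terminal 981.96 + brokerage 288.52 + delivery 163.39 + duty 33031.03 = 44700.52
Landed cost = invoice 136820.30 + 44700.52 = 181520.82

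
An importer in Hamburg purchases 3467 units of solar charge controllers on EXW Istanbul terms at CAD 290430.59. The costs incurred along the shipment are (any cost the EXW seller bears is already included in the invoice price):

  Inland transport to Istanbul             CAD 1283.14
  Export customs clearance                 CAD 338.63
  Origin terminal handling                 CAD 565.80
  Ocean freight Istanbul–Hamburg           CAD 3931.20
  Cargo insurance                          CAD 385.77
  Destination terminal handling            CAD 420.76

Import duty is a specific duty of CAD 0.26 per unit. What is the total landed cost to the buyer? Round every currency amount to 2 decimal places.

Total landed cost: CAD 298257.31

EXW: the seller makes goods available at their premises; the buyer bears all onward costs.
CIF value = EXW price + inland to port + export clearance + origin terminal + freight + insurance = 290430.59 + 1283.14 + 338.63 + 565.80 + 3931.20 + 385.77 = 296935.13
Import duty = 3467 × 0.26 = 901.42
Buyer bears: inland to port 1283.14 + export clearance 338.63 + origin terminal 565.80 + freight 3931.20 + insurance 385.77 + destination terminal 420.76 + duty 901.42 = 7826.72
Landed cost = invoice 290430.59 + 7826.72 = 298257.31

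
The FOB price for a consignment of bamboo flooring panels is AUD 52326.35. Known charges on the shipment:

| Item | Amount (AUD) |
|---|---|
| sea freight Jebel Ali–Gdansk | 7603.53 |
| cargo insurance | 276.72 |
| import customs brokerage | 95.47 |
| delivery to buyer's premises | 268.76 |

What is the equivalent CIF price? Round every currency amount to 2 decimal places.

CIF price: AUD 60206.60

Not relevant to the conversion: brokerage, delivery — on the buyer under both terms; not part of either seller's price.
From FOB to CIF, the seller additionally bears: freight, insurance.
CIF price = 52326.35 + 7603.53 + 276.72 = 60206.60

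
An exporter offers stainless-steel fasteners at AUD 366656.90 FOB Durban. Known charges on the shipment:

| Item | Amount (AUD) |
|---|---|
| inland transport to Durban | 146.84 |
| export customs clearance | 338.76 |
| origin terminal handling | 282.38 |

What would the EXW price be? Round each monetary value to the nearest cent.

From FOB to EXW, the seller no longer bears: inland to port, export clearance, origin terminal.
EXW price = 366656.90 − 146.84 − 338.76 − 282.38 = 365888.92

EXW price: AUD 365888.92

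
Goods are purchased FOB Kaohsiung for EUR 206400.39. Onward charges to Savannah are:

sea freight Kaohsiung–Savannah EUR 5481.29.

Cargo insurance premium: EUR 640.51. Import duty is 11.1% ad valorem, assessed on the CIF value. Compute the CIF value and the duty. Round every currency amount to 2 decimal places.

CIF value: EUR 212522.19; import duty: EUR 23589.96

CIF = FOB price + freight + insurance
CIF = 206400.39 + 5481.29 + 640.51 = 212522.19
Import duty = 212522.19 × 11.1% = 23589.96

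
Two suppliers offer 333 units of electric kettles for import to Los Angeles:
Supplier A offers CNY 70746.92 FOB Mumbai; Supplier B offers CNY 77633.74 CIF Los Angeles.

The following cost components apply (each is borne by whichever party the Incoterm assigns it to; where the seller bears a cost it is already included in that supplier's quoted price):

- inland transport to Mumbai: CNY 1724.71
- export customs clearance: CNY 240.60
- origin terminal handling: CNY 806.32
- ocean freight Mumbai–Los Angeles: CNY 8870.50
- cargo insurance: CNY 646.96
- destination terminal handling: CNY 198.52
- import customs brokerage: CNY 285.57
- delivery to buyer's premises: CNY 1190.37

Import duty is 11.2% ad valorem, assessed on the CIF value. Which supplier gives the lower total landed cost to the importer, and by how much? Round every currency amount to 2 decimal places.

Supplier A (FOB):
CIF value = FOB price + freight + insurance = 70746.92 + 8870.50 + 646.96 = 80264.38
Import duty = 80264.38 × 11.2% = 8989.61
Buyer bears (A): 8870.50 + 646.96 + 198.52 + 285.57 + 1190.37 = 11191.92
Landed cost (A) = invoice 70746.92 + 11191.92 + duty 8989.61 = 90928.45
Supplier B (CIF):
The CIF price already equals the CIF value: 77633.74
Import duty = 77633.74 × 11.2% = 8694.98
Buyer bears (B): 198.52 + 285.57 + 1190.37 = 1674.46
Landed cost (B) = invoice 77633.74 + 1674.46 + duty 8694.98 = 88003.18
Difference = |90928.45 − 88003.18| = 2925.27

Supplier B is cheaper by CNY 2925.27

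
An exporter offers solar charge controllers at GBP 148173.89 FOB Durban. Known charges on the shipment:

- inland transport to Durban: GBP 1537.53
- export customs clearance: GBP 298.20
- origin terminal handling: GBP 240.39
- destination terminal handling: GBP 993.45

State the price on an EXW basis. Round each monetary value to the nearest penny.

EXW price: GBP 146097.77

Not relevant to the conversion: destination terminal — on the buyer under both terms; not part of either seller's price.
From FOB to EXW, the seller no longer bears: inland to port, export clearance, origin terminal.
EXW price = 148173.89 − 1537.53 − 298.20 − 240.39 = 146097.77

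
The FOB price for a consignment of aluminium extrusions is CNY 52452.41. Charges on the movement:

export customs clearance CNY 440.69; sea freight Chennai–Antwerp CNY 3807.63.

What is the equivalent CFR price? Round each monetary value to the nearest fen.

Not relevant to the conversion: export clearance — on the seller under both FOB and CFR; already in the FOB price and stays in the CFR price.
From FOB to CFR, the seller additionally bears: freight.
CFR price = 52452.41 + 3807.63 = 56260.04

CFR price: CNY 56260.04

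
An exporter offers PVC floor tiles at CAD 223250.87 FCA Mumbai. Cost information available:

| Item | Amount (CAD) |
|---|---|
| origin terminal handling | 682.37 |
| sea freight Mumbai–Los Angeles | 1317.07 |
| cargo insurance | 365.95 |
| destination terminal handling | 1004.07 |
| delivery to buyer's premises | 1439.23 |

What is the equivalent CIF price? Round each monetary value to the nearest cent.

Not relevant to the conversion: delivery, destination terminal — on the buyer under both terms; not part of either seller's price.
From FCA to CIF, the seller additionally bears: origin terminal, freight, insurance.
CIF price = 223250.87 + 682.37 + 1317.07 + 365.95 = 225616.26

CIF price: CAD 225616.26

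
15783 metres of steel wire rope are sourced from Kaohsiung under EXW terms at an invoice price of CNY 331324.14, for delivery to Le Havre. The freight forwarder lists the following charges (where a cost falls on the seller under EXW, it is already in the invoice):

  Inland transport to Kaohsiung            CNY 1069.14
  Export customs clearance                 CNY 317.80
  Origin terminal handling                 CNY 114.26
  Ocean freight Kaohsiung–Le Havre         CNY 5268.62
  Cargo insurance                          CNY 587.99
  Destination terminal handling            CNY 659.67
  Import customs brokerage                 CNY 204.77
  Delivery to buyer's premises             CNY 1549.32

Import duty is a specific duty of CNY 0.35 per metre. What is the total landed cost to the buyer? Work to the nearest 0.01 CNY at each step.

EXW: the seller makes goods available at their premises; the buyer bears all onward costs.
CIF value = EXW price + inland to port + export clearance + origin terminal + freight + insurance = 331324.14 + 1069.14 + 317.80 + 114.26 + 5268.62 + 587.99 = 338681.95
Import duty = 15783 × 0.35 = 5524.05
Buyer bears: inland to port 1069.14 + export clearance 317.80 + origin terminal 114.26 + freight 5268.62 + insurance 587.99 + destination terminal 659.67 + brokerage 204.77 + delivery 1549.32 + duty 5524.05 = 15295.62
Landed cost = invoice 331324.14 + 15295.62 = 346619.76

Total landed cost: CNY 346619.76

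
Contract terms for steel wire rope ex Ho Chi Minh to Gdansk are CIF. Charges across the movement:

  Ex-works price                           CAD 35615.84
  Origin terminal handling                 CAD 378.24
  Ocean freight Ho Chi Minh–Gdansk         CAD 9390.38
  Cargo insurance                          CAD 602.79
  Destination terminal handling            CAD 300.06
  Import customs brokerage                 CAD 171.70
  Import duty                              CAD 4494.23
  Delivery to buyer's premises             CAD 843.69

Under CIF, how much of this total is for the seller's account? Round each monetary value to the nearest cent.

Seller's account: CAD 45987.25

CIF: the seller pays costs through ocean freight and marine insurance to the destination port.
Seller's account: goods 35615.84 + origin terminal 378.24 + freight 9390.38 + insurance 602.79 = 45987.25
Buyer's account: destination terminal 300.06 + brokerage 171.70 + duty 4494.23 + delivery 843.69 = 5809.68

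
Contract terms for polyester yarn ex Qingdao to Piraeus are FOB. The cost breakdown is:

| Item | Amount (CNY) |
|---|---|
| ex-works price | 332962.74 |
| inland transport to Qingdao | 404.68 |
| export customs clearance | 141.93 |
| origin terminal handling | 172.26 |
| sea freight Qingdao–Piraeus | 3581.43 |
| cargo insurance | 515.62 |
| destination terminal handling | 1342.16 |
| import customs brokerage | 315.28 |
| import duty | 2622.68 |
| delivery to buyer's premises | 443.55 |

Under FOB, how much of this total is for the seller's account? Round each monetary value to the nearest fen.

Seller's account: CNY 333681.61

FOB: the seller bears costs until goods are on board at the origin port; the buyer bears freight, insurance and all costs thereafter.
Seller's account: goods 332962.74 + inland to port 404.68 + export clearance 141.93 + origin terminal 172.26 = 333681.61
Buyer's account: freight 3581.43 + insurance 515.62 + destination terminal 1342.16 + brokerage 315.28 + duty 2622.68 + delivery 443.55 = 8820.72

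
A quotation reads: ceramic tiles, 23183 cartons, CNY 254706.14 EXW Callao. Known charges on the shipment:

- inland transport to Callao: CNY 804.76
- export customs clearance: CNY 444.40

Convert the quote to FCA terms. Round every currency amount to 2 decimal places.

From EXW to FCA, the seller additionally bears: inland to port, export clearance.
FCA price = 254706.14 + 804.76 + 444.40 = 255955.30

FCA price: CNY 255955.30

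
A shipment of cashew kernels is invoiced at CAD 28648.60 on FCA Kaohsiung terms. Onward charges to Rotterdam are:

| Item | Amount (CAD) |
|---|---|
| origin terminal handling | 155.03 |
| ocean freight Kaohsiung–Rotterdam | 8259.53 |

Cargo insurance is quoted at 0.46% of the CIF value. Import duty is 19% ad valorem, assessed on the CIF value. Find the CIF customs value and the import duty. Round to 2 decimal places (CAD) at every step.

Let C be the CIF value. C = FCA price + pre-shipment costs + freight + 0.46% × C
C − 0.46% × C = 28648.60 + 155.03 + 8259.53
0.9954 × C = 37063.16
C = 37063.16 / 0.9954 = 37234.44
Insurance premium = 0.46% × 37234.44 = 171.28
Import duty = 37234.44 × 19% = 7074.54

CIF value: CAD 37234.44; import duty: CAD 7074.54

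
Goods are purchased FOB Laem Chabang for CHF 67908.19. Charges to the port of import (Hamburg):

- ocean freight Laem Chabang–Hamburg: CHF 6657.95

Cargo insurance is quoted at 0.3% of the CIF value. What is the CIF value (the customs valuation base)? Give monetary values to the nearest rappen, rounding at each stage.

Let C be the CIF value. C = FOB price + freight + 0.3% × C
C − 0.3% × C = 67908.19 + 6657.95
0.997 × C = 74566.14
C = 74566.14 / 0.997 = 74790.51
Insurance premium = 0.3% × 74790.51 = 224.37

CIF value: CHF 74790.51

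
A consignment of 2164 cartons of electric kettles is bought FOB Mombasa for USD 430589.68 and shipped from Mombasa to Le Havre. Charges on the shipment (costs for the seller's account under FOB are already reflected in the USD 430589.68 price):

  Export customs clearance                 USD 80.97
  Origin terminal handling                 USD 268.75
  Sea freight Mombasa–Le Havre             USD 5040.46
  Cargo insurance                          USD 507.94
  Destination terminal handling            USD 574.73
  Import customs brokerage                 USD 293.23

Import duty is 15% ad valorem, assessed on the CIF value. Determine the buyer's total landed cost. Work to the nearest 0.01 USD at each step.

FOB: the seller bears costs until goods are on board at the origin port; the buyer bears freight, insurance and all costs thereafter.
Already in the invoice (seller's account under FOB): export clearance, origin terminal — exclude.
CIF value = FOB price + freight + insurance = 430589.68 + 5040.46 + 507.94 = 436138.08
Import duty = 436138.08 × 15% = 65420.71
Buyer bears: freight 5040.46 + insurance 507.94 + destination terminal 574.73 + brokerage 293.23 + duty 65420.71 = 71837.07
Landed cost = invoice 430589.68 + 71837.07 = 502426.75

Total landed cost: USD 502426.75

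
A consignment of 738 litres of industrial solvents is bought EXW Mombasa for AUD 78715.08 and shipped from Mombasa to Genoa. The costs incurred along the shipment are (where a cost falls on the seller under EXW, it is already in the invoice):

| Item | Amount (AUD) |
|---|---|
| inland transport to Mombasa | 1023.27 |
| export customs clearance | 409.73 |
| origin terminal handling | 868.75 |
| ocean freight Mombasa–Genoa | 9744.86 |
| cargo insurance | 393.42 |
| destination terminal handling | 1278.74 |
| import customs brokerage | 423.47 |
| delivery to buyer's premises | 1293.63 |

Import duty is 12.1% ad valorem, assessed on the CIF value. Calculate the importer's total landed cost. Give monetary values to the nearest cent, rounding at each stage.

EXW: the seller makes goods available at their premises; the buyer bears all onward costs.
CIF value = EXW price + inland to port + export clearance + origin terminal + freight + insurance = 78715.08 + 1023.27 + 409.73 + 868.75 + 9744.86 + 393.42 = 91155.11
Import duty = 91155.11 × 12.1% = 11029.77
Buyer bears: inland to port 1023.27 + export clearance 409.73 + origin terminal 868.75 + freight 9744.86 + insurance 393.42 + destination terminal 1278.74 + brokerage 423.47 + delivery 1293.63 + duty 11029.77 = 26465.64
Landed cost = invoice 78715.08 + 26465.64 = 105180.72

Total landed cost: AUD 105180.72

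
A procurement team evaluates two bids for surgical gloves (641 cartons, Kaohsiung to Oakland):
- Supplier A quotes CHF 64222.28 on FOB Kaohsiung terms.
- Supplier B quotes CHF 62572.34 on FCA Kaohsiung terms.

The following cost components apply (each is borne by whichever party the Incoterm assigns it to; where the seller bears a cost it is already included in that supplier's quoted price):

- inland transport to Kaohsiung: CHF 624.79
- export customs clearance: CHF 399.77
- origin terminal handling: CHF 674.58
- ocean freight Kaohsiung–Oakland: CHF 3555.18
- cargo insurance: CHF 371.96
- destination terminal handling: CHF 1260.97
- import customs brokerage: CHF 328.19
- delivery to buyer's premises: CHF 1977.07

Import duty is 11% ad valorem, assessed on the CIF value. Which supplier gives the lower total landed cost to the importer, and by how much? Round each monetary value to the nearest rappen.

Supplier A (FOB):
CIF value = FOB price + freight + insurance = 64222.28 + 3555.18 + 371.96 = 68149.42
Import duty = 68149.42 × 11% = 7496.44
Buyer bears (A): 3555.18 + 371.96 + 1260.97 + 328.19 + 1977.07 = 7493.37
Landed cost (A) = invoice 64222.28 + 7493.37 + duty 7496.44 = 79212.09
Supplier B (FCA):
CIF value = FCA price + origin terminal + freight + insurance = 62572.34 + 674.58 + 3555.18 + 371.96 = 67174.06
Import duty = 67174.06 × 11% = 7389.15
Buyer bears (B): 674.58 + 3555.18 + 371.96 + 1260.97 + 328.19 + 1977.07 = 8167.95
Landed cost (B) = invoice 62572.34 + 8167.95 + duty 7389.15 = 78129.44
Difference = |79212.09 − 78129.44| = 1082.65

Supplier B is cheaper by CHF 1082.65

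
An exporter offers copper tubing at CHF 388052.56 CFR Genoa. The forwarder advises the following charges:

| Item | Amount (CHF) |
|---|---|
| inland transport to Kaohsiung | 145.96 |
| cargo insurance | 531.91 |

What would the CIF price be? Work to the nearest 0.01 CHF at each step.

Not relevant to the conversion: inland to port — on the seller under both CFR and CIF; already in the CFR price and stays in the CIF price.
From CFR to CIF, the seller additionally bears: insurance.
CIF price = 388052.56 + 531.91 = 388584.47

CIF price: CHF 388584.47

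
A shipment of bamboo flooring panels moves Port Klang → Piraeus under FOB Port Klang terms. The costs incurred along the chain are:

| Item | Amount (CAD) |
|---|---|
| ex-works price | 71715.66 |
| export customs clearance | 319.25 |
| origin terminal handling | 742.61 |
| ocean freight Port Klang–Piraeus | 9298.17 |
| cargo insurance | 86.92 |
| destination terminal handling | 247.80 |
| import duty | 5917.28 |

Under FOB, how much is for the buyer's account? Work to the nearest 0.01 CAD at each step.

Buyer's account: CAD 15550.17

FOB: the seller bears costs until goods are on board at the origin port; the buyer bears freight, insurance and all costs thereafter.
Seller's account: goods 71715.66 + export clearance 319.25 + origin terminal 742.61 = 72777.52
Buyer's account: freight 9298.17 + insurance 86.92 + destination terminal 247.80 + duty 5917.28 = 15550.17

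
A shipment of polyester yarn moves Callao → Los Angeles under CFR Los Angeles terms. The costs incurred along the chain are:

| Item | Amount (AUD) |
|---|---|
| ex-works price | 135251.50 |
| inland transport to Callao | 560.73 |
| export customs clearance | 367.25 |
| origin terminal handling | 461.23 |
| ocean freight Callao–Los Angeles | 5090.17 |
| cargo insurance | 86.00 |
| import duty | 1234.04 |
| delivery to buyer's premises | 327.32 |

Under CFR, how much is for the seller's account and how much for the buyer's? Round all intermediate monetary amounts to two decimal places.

CFR: the seller pays costs through ocean freight to the destination port, but not insurance.
Seller's account: goods 135251.50 + inland to port 560.73 + export clearance 367.25 + origin terminal 461.23 + freight 5090.17 = 141730.88
Buyer's account: insurance 86.00 + duty 1234.04 + delivery 327.32 = 1647.36

Seller: AUD 141730.88; buyer: AUD 1647.36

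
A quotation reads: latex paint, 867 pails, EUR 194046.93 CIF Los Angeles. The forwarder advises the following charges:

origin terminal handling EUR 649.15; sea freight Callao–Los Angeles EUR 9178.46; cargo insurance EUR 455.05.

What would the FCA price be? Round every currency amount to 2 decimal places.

FCA price: EUR 183764.27

From CIF to FCA, the seller no longer bears: origin terminal, freight, insurance.
FCA price = 194046.93 − 649.15 − 9178.46 − 455.05 = 183764.27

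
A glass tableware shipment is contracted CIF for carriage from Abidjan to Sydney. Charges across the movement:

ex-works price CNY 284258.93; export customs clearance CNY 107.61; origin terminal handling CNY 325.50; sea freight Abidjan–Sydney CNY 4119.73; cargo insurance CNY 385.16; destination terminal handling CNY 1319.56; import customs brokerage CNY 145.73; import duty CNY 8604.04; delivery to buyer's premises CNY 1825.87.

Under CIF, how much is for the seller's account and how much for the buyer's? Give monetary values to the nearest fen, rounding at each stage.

Seller: CNY 289196.93; buyer: CNY 11895.20

CIF: the seller pays costs through ocean freight and marine insurance to the destination port.
Seller's account: goods 284258.93 + export clearance 107.61 + origin terminal 325.50 + freight 4119.73 + insurance 385.16 = 289196.93
Buyer's account: destination terminal 1319.56 + brokerage 145.73 + duty 8604.04 + delivery 1825.87 = 11895.20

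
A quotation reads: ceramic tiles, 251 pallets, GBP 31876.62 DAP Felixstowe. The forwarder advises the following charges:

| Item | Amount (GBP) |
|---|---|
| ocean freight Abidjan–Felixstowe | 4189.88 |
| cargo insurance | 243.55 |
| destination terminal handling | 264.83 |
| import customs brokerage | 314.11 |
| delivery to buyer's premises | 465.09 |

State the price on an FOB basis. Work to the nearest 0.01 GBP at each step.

FOB price: GBP 26713.27

Not relevant to the conversion: brokerage — on the buyer under both terms; not part of either seller's price.
From DAP to FOB, the seller no longer bears: freight, insurance, destination terminal, delivery.
FOB price = 31876.62 − 4189.88 − 243.55 − 264.83 − 465.09 = 26713.27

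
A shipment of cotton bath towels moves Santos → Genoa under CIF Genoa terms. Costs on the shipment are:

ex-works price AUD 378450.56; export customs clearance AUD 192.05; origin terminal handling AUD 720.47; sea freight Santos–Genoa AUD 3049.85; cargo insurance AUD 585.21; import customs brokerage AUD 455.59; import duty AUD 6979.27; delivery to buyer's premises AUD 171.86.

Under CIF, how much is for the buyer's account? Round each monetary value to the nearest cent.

Buyer's account: AUD 7606.72

CIF: the seller pays costs through ocean freight and marine insurance to the destination port.
Seller's account: goods 378450.56 + export clearance 192.05 + origin terminal 720.47 + freight 3049.85 + insurance 585.21 = 382998.14
Buyer's account: brokerage 455.59 + duty 6979.27 + delivery 171.86 = 7606.72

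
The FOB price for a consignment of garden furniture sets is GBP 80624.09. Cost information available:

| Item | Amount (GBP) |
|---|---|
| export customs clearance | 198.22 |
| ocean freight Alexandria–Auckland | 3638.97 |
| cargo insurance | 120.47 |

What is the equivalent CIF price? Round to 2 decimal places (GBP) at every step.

CIF price: GBP 84383.53

Not relevant to the conversion: export clearance — on the seller under both FOB and CIF; already in the FOB price and stays in the CIF price.
From FOB to CIF, the seller additionally bears: freight, insurance.
CIF price = 80624.09 + 3638.97 + 120.47 = 84383.53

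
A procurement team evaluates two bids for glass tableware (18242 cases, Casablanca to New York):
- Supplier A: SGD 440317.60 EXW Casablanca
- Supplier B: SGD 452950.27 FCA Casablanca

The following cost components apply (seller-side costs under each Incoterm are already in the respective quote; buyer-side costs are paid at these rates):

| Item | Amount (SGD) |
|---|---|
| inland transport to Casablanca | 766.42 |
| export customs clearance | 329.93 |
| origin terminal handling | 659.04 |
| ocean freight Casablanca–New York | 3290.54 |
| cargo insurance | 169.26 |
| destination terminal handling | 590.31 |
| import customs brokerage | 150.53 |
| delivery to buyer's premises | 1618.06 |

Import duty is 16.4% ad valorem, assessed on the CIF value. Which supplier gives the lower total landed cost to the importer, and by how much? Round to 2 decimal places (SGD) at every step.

Supplier A (EXW):
CIF value = EXW price + inland to port + export clearance + origin terminal + freight + insurance = 440317.60 + 766.42 + 329.93 + 659.04 + 3290.54 + 169.26 = 445532.79
Import duty = 445532.79 × 16.4% = 73067.38
Buyer bears (A): 766.42 + 329.93 + 659.04 + 3290.54 + 169.26 + 590.31 + 150.53 + 1618.06 = 7574.09
Landed cost (A) = invoice 440317.60 + 7574.09 + duty 73067.38 = 520959.07
Supplier B (FCA):
CIF value = FCA price + origin terminal + freight + insurance = 452950.27 + 659.04 + 3290.54 + 169.26 = 457069.11
Import duty = 457069.11 × 16.4% = 74959.33
Buyer bears (B): 659.04 + 3290.54 + 169.26 + 590.31 + 150.53 + 1618.06 = 6477.74
Landed cost (B) = invoice 452950.27 + 6477.74 + duty 74959.33 = 534387.34
Difference = |520959.07 − 534387.34| = 13428.27

Supplier A is cheaper by SGD 13428.27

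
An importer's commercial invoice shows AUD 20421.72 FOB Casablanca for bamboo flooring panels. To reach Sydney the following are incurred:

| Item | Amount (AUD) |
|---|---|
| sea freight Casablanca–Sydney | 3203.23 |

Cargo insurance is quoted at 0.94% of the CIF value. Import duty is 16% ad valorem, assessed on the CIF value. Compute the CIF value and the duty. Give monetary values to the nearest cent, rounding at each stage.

CIF value: AUD 23849.13; import duty: AUD 3815.86

Let C be the CIF value. C = FOB price + freight + 0.94% × C
C − 0.94% × C = 20421.72 + 3203.23
0.9906 × C = 23624.95
C = 23624.95 / 0.9906 = 23849.13
Insurance premium = 0.94% × 23849.13 = 224.18
Import duty = 23849.13 × 16% = 3815.86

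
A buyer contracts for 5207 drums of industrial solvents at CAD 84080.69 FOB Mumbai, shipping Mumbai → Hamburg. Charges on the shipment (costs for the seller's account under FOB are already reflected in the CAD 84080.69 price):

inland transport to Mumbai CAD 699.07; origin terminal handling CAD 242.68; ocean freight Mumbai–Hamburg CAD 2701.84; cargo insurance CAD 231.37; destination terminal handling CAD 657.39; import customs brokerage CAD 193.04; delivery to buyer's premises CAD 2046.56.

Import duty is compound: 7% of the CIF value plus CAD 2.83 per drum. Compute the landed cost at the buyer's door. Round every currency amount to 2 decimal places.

Total landed cost: CAD 110737.67

FOB: the seller bears costs until goods are on board at the origin port; the buyer bears freight, insurance and all costs thereafter.
Already in the invoice (seller's account under FOB): inland to port, origin terminal — exclude.
CIF value = FOB price + freight + insurance = 84080.69 + 2701.84 + 231.37 = 87013.90
Ad valorem component: 87013.90 × 7% = 6090.97
Specific component: 5207 × 2.83 = 14735.81
Import duty = 6090.97 + 14735.81 = 20826.78
Buyer bears: freight 2701.84 + insurance 231.37 + destination terminal 657.39 + brokerage 193.04 + delivery 2046.56 + duty 20826.78 = 26656.98
Landed cost = invoice 84080.69 + 26656.98 = 110737.67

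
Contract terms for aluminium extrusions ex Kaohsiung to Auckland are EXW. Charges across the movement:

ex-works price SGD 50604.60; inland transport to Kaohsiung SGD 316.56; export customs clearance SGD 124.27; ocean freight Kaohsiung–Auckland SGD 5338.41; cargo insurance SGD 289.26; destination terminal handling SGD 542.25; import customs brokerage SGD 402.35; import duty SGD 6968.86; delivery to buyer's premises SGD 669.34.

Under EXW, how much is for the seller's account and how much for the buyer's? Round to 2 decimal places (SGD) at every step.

EXW: the seller makes goods available at their premises; the buyer bears all onward costs.
Seller's account: goods 50604.60 = 50604.60
Buyer's account: inland to port 316.56 + export clearance 124.27 + freight 5338.41 + insurance 289.26 + destination terminal 542.25 + brokerage 402.35 + duty 6968.86 + delivery 669.34 = 14651.30

Seller: SGD 50604.60; buyer: SGD 14651.30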